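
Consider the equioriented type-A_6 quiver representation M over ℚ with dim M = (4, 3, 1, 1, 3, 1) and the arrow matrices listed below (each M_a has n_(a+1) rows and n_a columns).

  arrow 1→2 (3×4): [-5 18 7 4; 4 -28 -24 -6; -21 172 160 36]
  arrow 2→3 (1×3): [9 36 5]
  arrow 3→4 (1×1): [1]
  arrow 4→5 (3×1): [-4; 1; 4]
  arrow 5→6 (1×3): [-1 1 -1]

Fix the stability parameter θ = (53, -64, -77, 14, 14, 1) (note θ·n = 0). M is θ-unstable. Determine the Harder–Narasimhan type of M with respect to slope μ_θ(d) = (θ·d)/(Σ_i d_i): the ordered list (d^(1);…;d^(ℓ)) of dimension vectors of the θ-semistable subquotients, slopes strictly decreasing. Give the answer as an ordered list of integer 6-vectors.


Via rank(M_{q-1}∘⋯∘M_p): M ≅ I[1,1], I[1,2]^2, I[1,6], I[5,5]^2.
μ_θ-semistable layers: μ^(1)=53; μ^(2)=14; μ^(3)=29/3; μ^(4)=-11/2; μ^(5)=-88/3

((1, 0, 0, 0, 0, 0); (0, 0, 0, 0, 2, 0); (0, 0, 0, 1, 1, 1); (2, 2, 0, 0, 0, 0); (1, 1, 1, 0, 0, 0))


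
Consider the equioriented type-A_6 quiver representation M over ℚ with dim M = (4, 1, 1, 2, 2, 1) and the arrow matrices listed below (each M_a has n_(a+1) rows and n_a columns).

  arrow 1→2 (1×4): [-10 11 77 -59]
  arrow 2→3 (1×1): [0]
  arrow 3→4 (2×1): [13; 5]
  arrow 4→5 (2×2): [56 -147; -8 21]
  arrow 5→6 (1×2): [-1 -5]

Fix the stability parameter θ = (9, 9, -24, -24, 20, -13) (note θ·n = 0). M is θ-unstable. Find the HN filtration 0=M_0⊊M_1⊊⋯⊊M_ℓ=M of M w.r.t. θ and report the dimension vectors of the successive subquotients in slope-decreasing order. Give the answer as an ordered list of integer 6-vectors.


Via rank(M_{q-1}∘⋯∘M_p): M ≅ I[1,1]^3, I[1,2], I[3,6], I[4,4], I[5,5].
μ_θ-semistable layers: μ^(1)=20; μ^(2)=9; μ^(3)=7/2; μ^(4)=-24

((0, 0, 0, 0, 1, 0); (4, 1, 0, 0, 0, 0); (0, 0, 0, 0, 1, 1); (0, 0, 1, 2, 0, 0))


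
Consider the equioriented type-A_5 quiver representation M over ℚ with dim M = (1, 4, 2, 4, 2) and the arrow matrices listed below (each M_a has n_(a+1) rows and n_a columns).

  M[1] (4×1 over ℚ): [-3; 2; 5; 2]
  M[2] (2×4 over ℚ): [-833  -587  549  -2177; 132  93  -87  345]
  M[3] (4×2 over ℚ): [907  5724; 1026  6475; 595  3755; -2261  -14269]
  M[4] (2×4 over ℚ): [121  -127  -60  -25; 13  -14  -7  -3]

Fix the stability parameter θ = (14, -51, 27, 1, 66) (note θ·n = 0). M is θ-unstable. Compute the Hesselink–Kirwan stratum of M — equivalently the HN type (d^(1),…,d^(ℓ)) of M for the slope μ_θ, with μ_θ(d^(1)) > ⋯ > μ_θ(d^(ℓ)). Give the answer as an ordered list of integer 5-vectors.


Barcode: M ≅ I[1,4], I[2,2]^2, I[2,5], I[4,4], I[4,5]. HN layers by μ_θ (5 steps, strictly decreasing):
  μ^(1)=66; μ^(2)=14; μ^(3)=1; μ^(4)=-37/2; μ^(5)=-51

((0, 0, 0, 0, 2); (0, 0, 2, 2, 0); (0, 0, 0, 2, 0); (1, 1, 0, 0, 0); (0, 3, 0, 0, 0))


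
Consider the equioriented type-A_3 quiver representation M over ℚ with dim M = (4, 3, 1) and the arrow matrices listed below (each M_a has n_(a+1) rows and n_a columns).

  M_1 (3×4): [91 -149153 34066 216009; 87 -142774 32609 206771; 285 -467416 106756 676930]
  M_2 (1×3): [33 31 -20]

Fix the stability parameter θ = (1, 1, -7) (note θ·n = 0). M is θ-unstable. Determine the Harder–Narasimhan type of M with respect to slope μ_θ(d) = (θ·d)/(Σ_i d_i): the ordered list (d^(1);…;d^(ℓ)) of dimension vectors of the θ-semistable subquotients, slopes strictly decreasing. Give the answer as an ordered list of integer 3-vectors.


Interval decomposition of M: I[1,1], I[1,2]^2, I[1,3].
HN type (ℓ=2): μ^(1)=1; μ^(2)=-5/3

((3, 2, 0); (1, 1, 1))


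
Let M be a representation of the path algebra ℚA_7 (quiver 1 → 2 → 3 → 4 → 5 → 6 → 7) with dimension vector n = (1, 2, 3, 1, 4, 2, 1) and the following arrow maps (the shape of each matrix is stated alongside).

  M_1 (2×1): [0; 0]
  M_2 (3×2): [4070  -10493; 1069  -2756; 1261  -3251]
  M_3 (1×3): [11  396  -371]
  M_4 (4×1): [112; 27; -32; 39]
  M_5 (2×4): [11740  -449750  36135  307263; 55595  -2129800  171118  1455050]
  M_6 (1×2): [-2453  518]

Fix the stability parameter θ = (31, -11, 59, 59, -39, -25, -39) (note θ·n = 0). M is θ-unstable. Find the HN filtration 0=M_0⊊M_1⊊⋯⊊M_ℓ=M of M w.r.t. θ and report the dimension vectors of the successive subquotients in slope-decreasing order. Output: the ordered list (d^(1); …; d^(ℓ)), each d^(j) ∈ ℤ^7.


Via rank(M_{q-1}∘⋯∘M_p): M ≅ I[1,1], I[2,3], I[2,7], I[3,3], I[5,5]^2, I[5,6].
μ_θ-semistable layers: μ^(1)=59; μ^(2)=31; μ^(3)=3; μ^(4)=-11; μ^(5)=-25; μ^(6)=-39

((0, 0, 2, 0, 0, 0, 0); (1, 0, 0, 0, 0, 0, 0); (0, 0, 1, 1, 1, 1, 1); (0, 2, 0, 0, 0, 0, 0); (0, 0, 0, 0, 0, 1, 0); (0, 0, 0, 0, 3, 0, 0))


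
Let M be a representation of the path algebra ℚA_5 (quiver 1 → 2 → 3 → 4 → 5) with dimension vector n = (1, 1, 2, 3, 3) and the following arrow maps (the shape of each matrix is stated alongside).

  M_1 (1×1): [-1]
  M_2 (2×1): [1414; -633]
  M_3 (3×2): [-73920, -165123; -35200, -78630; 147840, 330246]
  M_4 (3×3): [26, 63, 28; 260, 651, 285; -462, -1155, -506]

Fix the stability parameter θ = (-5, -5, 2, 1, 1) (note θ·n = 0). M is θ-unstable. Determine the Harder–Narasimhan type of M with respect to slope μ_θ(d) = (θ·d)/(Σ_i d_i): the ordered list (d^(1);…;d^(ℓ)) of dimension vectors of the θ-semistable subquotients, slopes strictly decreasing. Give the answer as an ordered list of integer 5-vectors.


Interval decomposition of M: I[1,4], I[3,3], I[4,5]^2, I[5,5].
HN type (ℓ=4): μ^(1)=2; μ^(2)=3/2; μ^(3)=1; μ^(4)=-5

((0, 0, 1, 0, 0); (0, 0, 1, 1, 0); (0, 0, 0, 2, 3); (1, 1, 0, 0, 0))


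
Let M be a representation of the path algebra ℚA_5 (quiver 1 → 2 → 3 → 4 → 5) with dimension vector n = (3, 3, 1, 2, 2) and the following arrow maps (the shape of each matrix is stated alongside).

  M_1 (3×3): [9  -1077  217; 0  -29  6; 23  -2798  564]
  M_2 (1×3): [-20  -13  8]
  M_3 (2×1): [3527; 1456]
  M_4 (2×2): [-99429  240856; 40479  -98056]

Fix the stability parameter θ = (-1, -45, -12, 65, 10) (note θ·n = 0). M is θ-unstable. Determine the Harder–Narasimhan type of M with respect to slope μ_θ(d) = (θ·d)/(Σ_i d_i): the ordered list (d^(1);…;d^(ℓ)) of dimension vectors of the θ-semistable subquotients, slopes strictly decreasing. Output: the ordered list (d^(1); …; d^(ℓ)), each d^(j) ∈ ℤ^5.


Via rank(M_{q-1}∘⋯∘M_p): M ≅ I[1,2]^2, I[1,5], I[4,4], I[5,5].
μ_θ-semistable layers: μ^(1)=65; μ^(2)=75/2; μ^(3)=10; μ^(4)=-12; μ^(5)=-23

((0, 0, 0, 1, 0); (0, 0, 0, 1, 1); (0, 0, 0, 0, 1); (0, 0, 1, 0, 0); (3, 3, 0, 0, 0))


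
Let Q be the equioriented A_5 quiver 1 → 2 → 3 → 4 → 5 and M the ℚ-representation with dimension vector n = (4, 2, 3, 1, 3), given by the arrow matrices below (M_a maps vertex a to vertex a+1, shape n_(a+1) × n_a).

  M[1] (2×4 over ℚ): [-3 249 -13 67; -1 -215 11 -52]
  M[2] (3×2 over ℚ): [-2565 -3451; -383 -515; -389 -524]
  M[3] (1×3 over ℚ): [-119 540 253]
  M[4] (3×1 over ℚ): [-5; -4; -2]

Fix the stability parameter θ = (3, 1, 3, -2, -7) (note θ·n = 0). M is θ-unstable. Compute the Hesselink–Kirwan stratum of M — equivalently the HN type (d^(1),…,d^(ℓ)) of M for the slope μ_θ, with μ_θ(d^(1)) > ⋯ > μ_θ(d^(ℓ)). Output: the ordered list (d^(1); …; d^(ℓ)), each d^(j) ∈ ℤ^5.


Barcode: M ≅ I[1,1]^2, I[1,3], I[1,5], I[3,3], I[5,5]^2. HN layers by μ_θ (4 steps, strictly decreasing):
  μ^(1)=3; μ^(2)=2; μ^(3)=-2/5; μ^(4)=-7

((2, 0, 2, 0, 0); (1, 1, 0, 0, 0); (1, 1, 1, 1, 1); (0, 0, 0, 0, 2))


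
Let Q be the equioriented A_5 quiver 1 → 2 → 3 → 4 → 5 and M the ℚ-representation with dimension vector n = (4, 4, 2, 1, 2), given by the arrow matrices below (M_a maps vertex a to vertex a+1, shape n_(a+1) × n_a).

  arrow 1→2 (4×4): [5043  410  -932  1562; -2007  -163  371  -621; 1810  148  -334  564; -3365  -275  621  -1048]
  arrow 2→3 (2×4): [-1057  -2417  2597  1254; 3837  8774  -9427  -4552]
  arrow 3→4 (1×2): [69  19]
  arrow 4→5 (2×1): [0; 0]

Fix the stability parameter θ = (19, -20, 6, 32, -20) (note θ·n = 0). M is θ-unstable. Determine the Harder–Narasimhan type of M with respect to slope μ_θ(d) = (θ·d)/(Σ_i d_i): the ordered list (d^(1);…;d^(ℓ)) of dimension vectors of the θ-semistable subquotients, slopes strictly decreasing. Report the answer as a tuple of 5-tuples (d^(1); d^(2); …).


Interval decomposition of M: I[1,2]^2, I[1,3], I[1,4], I[5,5]^2.
HN type (ℓ=4): μ^(1)=32; μ^(2)=6; μ^(3)=-1/2; μ^(4)=-20

((0, 0, 0, 1, 0); (0, 0, 2, 0, 0); (4, 4, 0, 0, 0); (0, 0, 0, 0, 2))


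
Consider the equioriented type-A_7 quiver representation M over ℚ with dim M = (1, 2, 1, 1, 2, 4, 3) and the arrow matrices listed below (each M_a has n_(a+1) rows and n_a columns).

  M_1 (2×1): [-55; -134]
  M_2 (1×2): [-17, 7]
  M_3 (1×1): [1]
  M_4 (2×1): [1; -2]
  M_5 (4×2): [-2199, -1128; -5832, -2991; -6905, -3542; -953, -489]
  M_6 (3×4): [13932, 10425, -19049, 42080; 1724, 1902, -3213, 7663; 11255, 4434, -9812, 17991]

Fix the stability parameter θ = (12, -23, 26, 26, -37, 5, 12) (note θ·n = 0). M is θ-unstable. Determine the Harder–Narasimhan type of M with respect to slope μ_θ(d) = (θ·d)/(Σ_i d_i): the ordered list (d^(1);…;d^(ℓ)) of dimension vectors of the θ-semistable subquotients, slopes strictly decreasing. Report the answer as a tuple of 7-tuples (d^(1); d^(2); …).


Barcode: M ≅ I[1,7], I[2,2], I[5,7], I[6,6], I[6,7]. HN layers by μ_θ (5 steps, strictly decreasing):
  μ^(1)=12; μ^(2)=5; μ^(3)=-11/2; μ^(4)=-23; μ^(5)=-37

((0, 0, 0, 0, 0, 0, 3); (0, 0, 1, 1, 1, 4, 0); (1, 1, 0, 0, 0, 0, 0); (0, 1, 0, 0, 0, 0, 0); (0, 0, 0, 0, 1, 0, 0))


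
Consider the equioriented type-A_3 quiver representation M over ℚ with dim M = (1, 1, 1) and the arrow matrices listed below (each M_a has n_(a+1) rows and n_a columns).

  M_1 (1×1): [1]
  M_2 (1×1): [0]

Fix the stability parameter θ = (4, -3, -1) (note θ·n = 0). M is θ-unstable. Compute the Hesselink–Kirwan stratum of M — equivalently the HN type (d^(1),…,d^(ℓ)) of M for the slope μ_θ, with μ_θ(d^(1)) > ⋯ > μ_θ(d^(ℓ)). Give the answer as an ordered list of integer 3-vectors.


Via rank(M_{q-1}∘⋯∘M_p): M ≅ I[1,2], I[3,3].
μ_θ-semistable layers: μ^(1)=1/2; μ^(2)=-1

((1, 1, 0); (0, 0, 1))


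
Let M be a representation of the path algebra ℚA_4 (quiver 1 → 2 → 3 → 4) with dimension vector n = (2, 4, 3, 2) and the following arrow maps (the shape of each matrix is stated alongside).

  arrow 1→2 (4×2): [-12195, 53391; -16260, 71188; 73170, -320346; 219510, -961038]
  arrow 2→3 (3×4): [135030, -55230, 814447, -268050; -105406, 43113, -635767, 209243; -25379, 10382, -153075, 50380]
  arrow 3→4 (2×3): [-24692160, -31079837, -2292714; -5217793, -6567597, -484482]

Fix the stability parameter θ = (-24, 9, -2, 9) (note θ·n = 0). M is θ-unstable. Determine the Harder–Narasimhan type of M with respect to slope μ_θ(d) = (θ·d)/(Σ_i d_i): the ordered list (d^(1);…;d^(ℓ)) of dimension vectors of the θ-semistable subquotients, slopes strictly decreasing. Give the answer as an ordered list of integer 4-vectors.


Barcode: M ≅ I[1,1], I[1,3], I[2,2], I[2,4]^2. HN layers by μ_θ (3 steps, strictly decreasing):
  μ^(1)=9; μ^(2)=7/2; μ^(3)=-24

((0, 1, 0, 2); (0, 3, 3, 0); (2, 0, 0, 0))


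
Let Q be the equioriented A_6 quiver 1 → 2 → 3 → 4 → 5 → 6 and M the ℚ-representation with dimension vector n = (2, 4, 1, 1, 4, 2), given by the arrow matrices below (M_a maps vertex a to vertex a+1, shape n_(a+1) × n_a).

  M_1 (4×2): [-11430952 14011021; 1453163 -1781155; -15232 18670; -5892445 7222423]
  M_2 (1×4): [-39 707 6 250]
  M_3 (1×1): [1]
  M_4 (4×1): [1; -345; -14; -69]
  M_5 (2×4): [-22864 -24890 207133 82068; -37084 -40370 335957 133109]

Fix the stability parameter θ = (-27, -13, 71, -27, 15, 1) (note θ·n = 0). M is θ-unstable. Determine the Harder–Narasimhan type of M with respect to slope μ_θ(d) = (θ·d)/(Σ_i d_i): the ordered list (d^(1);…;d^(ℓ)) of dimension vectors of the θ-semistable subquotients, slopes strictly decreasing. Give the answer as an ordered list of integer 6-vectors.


Interval decomposition of M: I[1,2], I[1,6], I[2,2]^2, I[5,5]^2, I[5,6].
HN type (ℓ=4): μ^(1)=15; μ^(2)=8; μ^(3)=-13; μ^(4)=-27

((0, 0, 1, 1, 3, 1); (0, 0, 0, 0, 1, 1); (0, 4, 0, 0, 0, 0); (2, 0, 0, 0, 0, 0))


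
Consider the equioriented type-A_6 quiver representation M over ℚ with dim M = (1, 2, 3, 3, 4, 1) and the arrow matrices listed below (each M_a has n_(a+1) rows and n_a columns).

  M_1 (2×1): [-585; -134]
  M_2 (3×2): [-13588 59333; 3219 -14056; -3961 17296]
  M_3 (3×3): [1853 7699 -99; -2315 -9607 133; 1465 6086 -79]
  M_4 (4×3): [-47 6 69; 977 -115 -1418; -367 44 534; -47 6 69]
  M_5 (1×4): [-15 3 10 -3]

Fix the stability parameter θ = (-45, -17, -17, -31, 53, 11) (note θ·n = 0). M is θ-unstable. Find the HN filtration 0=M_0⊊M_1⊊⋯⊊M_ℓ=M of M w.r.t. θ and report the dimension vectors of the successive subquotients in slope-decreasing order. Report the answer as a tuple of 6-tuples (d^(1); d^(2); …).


Interval decomposition of M: I[1,6], I[2,5], I[3,3], I[4,5], I[5,5].
HN type (ℓ=6): μ^(1)=53; μ^(2)=32; μ^(3)=-17; μ^(4)=-65/3; μ^(5)=-31; μ^(6)=-45

((0, 0, 0, 0, 3, 0); (0, 0, 0, 0, 1, 1); (0, 0, 1, 0, 0, 0); (0, 2, 2, 2, 0, 0); (0, 0, 0, 1, 0, 0); (1, 0, 0, 0, 0, 0))


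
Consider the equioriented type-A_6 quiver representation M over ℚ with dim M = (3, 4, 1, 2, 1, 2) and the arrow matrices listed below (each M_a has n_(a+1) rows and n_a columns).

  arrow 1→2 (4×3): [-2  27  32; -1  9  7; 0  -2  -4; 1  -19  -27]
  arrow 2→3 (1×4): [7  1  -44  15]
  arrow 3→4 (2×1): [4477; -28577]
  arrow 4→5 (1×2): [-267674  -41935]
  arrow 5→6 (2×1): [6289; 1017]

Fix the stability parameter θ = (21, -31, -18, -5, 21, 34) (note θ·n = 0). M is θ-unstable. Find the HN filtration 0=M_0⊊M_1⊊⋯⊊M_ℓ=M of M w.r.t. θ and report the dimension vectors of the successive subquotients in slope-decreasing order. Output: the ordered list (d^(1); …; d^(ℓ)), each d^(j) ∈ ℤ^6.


Barcode: M ≅ I[1,1], I[1,2], I[1,6], I[2,2]^2, I[4,4], I[6,6]. HN layers by μ_θ (5 steps, strictly decreasing):
  μ^(1)=34; μ^(2)=21; μ^(3)=-5; μ^(4)=-28/3; μ^(5)=-31

((0, 0, 0, 0, 0, 2); (1, 0, 0, 0, 1, 0); (1, 1, 0, 2, 0, 0); (1, 1, 1, 0, 0, 0); (0, 2, 0, 0, 0, 0))


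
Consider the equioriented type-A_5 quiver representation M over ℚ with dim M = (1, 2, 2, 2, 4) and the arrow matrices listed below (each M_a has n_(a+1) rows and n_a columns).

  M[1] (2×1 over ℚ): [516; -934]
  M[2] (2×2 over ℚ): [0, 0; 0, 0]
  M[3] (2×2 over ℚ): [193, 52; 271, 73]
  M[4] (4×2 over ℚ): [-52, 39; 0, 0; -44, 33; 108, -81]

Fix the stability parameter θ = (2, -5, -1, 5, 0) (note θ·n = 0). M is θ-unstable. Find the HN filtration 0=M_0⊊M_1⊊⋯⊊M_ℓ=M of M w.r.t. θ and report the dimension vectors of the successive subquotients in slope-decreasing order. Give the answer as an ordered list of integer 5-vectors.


Via rank(M_{q-1}∘⋯∘M_p): M ≅ I[1,2], I[2,2], I[3,4], I[3,5], I[5,5]^3.
μ_θ-semistable layers: μ^(1)=5; μ^(2)=5/2; μ^(3)=0; μ^(4)=-1; μ^(5)=-3/2; μ^(6)=-5

((0, 0, 0, 1, 0); (0, 0, 0, 1, 1); (0, 0, 0, 0, 3); (0, 0, 2, 0, 0); (1, 1, 0, 0, 0); (0, 1, 0, 0, 0))


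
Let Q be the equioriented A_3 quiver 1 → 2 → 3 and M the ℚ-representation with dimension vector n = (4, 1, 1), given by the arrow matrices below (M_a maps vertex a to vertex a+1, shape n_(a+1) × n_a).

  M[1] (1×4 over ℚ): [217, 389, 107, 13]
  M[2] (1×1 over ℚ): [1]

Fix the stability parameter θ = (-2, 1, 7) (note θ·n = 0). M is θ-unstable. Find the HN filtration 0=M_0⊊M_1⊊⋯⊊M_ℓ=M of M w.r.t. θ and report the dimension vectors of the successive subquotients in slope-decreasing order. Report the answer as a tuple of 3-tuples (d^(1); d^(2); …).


Barcode: M ≅ I[1,1]^3, I[1,3]. HN layers by μ_θ (3 steps, strictly decreasing):
  μ^(1)=7; μ^(2)=1; μ^(3)=-2

((0, 0, 1); (0, 1, 0); (4, 0, 0))


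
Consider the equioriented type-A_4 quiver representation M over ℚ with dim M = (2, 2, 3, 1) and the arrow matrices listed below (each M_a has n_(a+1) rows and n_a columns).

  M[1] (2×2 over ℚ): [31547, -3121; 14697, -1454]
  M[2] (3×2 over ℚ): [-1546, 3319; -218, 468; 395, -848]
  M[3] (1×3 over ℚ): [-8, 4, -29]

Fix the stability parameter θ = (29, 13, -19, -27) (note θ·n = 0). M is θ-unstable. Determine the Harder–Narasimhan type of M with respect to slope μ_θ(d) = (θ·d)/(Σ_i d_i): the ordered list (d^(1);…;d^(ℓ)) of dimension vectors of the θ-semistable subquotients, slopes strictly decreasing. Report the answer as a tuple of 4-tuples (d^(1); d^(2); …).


Barcode: M ≅ I[1,3], I[1,4], I[3,3]. HN layers by μ_θ (3 steps, strictly decreasing):
  μ^(1)=23/3; μ^(2)=-1; μ^(3)=-19

((1, 1, 1, 0); (1, 1, 1, 1); (0, 0, 1, 0))


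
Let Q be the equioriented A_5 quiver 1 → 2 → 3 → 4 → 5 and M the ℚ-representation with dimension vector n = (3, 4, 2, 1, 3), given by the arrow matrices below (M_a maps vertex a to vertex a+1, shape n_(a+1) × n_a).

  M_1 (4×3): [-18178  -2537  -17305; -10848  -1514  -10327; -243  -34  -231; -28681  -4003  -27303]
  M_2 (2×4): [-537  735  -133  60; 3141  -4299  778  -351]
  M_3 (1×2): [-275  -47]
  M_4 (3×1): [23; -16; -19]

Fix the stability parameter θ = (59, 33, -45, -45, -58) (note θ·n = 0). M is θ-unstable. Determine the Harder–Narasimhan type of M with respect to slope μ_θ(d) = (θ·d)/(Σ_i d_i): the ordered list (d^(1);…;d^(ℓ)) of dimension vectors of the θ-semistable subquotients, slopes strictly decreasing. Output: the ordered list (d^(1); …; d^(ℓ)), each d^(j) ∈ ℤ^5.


Barcode: M ≅ I[1,2], I[1,3], I[1,5], I[2,2], I[5,5]^2. HN layers by μ_θ (5 steps, strictly decreasing):
  μ^(1)=46; μ^(2)=33; μ^(3)=47/3; μ^(4)=-56/5; μ^(5)=-58

((1, 1, 0, 0, 0); (0, 1, 0, 0, 0); (1, 1, 1, 0, 0); (1, 1, 1, 1, 1); (0, 0, 0, 0, 2))


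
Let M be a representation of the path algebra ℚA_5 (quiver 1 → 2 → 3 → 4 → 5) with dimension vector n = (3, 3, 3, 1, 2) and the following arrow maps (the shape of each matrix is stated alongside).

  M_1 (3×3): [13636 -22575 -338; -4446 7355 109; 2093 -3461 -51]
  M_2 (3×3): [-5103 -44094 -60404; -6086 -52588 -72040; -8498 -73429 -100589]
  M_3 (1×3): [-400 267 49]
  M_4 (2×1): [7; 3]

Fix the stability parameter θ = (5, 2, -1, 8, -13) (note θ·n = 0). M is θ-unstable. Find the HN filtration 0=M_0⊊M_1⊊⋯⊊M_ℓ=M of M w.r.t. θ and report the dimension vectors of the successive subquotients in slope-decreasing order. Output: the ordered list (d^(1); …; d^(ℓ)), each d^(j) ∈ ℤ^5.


Interval decomposition of M: I[1,2], I[1,3], I[1,5], I[3,3], I[5,5].
HN type (ℓ=5): μ^(1)=7/2; μ^(2)=2; μ^(3)=1/5; μ^(4)=-1; μ^(5)=-13

((1, 1, 0, 0, 0); (1, 1, 1, 0, 0); (1, 1, 1, 1, 1); (0, 0, 1, 0, 0); (0, 0, 0, 0, 1))


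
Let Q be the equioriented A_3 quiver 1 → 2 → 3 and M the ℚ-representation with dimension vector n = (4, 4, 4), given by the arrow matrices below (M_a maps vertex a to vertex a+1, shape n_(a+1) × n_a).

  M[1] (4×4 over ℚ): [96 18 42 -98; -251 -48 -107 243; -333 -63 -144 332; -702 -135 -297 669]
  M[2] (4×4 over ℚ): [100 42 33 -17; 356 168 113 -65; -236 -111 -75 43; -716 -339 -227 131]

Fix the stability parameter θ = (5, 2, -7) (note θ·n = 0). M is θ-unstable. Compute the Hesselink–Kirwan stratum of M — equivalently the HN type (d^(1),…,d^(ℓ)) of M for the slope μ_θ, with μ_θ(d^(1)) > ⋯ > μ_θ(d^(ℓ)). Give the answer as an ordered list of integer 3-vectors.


Barcode: M ≅ I[1,1]^2, I[1,2], I[1,3], I[2,2], I[2,3], I[3,3]^2. HN layers by μ_θ (6 steps, strictly decreasing):
  μ^(1)=5; μ^(2)=7/2; μ^(3)=2; μ^(4)=0; μ^(5)=-5/2; μ^(6)=-7

((2, 0, 0); (1, 1, 0); (0, 1, 0); (1, 1, 1); (0, 1, 1); (0, 0, 2))


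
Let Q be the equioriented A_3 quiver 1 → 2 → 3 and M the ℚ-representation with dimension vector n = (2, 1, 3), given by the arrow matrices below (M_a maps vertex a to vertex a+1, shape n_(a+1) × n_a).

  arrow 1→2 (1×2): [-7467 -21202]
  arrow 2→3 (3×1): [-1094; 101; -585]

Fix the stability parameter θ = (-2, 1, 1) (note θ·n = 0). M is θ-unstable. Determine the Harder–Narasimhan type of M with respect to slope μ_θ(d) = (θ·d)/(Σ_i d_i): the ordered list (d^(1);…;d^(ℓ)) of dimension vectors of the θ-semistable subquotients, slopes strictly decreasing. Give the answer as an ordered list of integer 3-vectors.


Via rank(M_{q-1}∘⋯∘M_p): M ≅ I[1,1], I[1,3], I[3,3]^2.
μ_θ-semistable layers: μ^(1)=1; μ^(2)=-2

((0, 1, 3); (2, 0, 0))


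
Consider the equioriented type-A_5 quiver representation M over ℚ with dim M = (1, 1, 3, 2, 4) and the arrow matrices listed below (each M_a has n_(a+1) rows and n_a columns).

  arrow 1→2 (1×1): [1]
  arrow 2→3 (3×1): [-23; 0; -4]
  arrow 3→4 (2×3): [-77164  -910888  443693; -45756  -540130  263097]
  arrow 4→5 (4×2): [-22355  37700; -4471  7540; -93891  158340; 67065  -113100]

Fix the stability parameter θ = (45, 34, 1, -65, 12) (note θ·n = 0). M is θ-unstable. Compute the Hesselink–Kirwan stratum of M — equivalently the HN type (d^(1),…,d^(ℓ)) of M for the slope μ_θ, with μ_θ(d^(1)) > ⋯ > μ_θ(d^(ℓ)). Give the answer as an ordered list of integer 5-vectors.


Interval decomposition of M: I[1,3], I[3,4], I[3,5], I[5,5]^3.
HN type (ℓ=3): μ^(1)=80/3; μ^(2)=12; μ^(3)=-32

((1, 1, 1, 0, 0); (0, 0, 0, 0, 4); (0, 0, 2, 2, 0))


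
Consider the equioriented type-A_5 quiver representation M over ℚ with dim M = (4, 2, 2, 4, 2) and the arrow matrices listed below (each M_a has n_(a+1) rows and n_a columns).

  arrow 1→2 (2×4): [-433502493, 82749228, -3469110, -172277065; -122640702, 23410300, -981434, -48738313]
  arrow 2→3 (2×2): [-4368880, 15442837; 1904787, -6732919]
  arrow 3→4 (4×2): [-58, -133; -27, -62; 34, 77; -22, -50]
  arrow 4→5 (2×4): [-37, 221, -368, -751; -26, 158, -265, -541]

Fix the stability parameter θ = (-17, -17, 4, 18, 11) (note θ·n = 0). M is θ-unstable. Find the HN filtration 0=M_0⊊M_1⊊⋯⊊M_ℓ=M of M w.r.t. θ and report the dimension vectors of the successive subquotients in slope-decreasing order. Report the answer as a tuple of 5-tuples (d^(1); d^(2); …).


Interval decomposition of M: I[1,1]^2, I[1,5]^2, I[4,4]^2.
HN type (ℓ=4): μ^(1)=18; μ^(2)=29/2; μ^(3)=4; μ^(4)=-17

((0, 0, 0, 2, 0); (0, 0, 0, 2, 2); (0, 0, 2, 0, 0); (4, 2, 0, 0, 0))


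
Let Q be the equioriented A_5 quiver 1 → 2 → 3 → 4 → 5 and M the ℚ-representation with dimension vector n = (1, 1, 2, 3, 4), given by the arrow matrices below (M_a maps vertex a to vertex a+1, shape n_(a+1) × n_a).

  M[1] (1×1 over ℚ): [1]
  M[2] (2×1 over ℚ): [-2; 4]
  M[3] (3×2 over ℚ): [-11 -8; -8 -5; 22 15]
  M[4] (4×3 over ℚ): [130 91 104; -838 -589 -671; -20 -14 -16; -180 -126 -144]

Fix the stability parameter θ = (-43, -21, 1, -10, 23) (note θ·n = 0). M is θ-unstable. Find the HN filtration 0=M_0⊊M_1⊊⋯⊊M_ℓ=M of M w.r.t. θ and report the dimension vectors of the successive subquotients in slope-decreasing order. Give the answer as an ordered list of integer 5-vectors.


Barcode: M ≅ I[1,4], I[3,5], I[4,5], I[5,5]^2. HN layers by μ_θ (5 steps, strictly decreasing):
  μ^(1)=23; μ^(2)=-9/2; μ^(3)=-10; μ^(4)=-21; μ^(5)=-43

((0, 0, 0, 0, 4); (0, 0, 2, 2, 0); (0, 0, 0, 1, 0); (0, 1, 0, 0, 0); (1, 0, 0, 0, 0))


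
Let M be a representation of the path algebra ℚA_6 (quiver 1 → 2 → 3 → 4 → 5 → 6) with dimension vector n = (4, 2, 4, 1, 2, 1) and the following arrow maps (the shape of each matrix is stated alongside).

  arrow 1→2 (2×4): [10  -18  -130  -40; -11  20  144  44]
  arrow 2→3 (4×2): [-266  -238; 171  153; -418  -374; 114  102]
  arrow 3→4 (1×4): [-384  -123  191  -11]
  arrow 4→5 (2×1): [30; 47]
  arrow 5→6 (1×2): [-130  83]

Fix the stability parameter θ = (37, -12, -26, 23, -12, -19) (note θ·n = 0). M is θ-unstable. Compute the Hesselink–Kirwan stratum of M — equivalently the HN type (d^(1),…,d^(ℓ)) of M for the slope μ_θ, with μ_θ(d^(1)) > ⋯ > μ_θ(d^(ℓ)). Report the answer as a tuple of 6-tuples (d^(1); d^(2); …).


Via rank(M_{q-1}∘⋯∘M_p): M ≅ I[1,1]^2, I[1,2], I[1,6], I[3,3]^3, I[5,5].
μ_θ-semistable layers: μ^(1)=37; μ^(2)=25/2; μ^(3)=-3/2; μ^(4)=-12; μ^(5)=-26

((2, 0, 0, 0, 0, 0); (1, 1, 0, 0, 0, 0); (1, 1, 1, 1, 1, 1); (0, 0, 0, 0, 1, 0); (0, 0, 3, 0, 0, 0))


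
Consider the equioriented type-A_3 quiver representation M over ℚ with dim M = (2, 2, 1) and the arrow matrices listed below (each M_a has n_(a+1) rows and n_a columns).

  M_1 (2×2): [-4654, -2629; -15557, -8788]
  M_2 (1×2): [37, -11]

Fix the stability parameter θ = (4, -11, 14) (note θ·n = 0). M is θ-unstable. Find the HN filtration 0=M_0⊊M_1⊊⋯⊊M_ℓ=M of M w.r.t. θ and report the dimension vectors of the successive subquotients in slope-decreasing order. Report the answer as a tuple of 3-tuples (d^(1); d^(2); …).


Barcode: M ≅ I[1,2], I[1,3]. HN layers by μ_θ (2 steps, strictly decreasing):
  μ^(1)=14; μ^(2)=-7/2

((0, 0, 1); (2, 2, 0))


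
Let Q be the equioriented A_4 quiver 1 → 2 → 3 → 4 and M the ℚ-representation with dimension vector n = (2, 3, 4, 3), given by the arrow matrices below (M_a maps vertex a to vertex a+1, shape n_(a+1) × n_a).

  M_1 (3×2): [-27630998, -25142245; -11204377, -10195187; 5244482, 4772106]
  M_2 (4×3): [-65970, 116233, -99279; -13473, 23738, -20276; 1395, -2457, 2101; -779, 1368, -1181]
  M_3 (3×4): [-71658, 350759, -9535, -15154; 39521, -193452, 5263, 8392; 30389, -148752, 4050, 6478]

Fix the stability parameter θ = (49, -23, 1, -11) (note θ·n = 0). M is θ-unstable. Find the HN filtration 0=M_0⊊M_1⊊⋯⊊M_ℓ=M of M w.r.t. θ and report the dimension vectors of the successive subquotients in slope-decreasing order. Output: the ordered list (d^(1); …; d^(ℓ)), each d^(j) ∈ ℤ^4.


Barcode: M ≅ I[1,4]^2, I[2,3], I[3,4]. HN layers by μ_θ (4 steps, strictly decreasing):
  μ^(1)=4; μ^(2)=1; μ^(3)=-5; μ^(4)=-23

((2, 2, 2, 2); (0, 0, 1, 0); (0, 0, 1, 1); (0, 1, 0, 0))


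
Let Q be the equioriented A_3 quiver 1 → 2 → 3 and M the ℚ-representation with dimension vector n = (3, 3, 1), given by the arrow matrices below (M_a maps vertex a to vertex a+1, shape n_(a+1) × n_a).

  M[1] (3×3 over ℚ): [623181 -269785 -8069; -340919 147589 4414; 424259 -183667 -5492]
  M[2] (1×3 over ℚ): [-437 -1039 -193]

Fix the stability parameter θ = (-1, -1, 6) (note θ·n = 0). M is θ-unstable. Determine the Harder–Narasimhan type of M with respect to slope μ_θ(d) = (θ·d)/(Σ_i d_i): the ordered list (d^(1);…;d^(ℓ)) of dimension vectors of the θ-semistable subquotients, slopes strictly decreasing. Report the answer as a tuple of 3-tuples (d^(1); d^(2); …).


Barcode: M ≅ I[1,2]^2, I[1,3]. HN layers by μ_θ (2 steps, strictly decreasing):
  μ^(1)=6; μ^(2)=-1

((0, 0, 1); (3, 3, 0))


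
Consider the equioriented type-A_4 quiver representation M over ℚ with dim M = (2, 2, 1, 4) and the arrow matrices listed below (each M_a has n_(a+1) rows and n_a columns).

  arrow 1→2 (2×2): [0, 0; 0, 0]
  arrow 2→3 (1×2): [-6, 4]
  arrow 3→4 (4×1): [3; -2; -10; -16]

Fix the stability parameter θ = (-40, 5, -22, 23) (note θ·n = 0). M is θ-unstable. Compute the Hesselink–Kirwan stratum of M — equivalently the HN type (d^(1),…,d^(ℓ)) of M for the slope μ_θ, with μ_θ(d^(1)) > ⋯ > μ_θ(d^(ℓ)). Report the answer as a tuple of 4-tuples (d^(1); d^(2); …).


Via rank(M_{q-1}∘⋯∘M_p): M ≅ I[1,1]^2, I[2,2], I[2,4], I[4,4]^3.
μ_θ-semistable layers: μ^(1)=23; μ^(2)=5; μ^(3)=-17/2; μ^(4)=-40

((0, 0, 0, 4); (0, 1, 0, 0); (0, 1, 1, 0); (2, 0, 0, 0))


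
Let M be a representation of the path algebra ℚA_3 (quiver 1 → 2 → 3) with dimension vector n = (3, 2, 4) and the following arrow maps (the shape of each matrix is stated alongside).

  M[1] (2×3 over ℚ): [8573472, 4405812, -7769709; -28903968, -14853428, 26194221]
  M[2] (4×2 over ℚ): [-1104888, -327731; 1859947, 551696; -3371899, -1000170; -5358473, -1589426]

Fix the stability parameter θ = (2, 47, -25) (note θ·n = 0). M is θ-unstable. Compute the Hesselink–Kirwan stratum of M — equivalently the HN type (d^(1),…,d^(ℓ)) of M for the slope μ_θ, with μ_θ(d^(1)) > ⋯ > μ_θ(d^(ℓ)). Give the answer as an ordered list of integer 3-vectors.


Via rank(M_{q-1}∘⋯∘M_p): M ≅ I[1,1]^2, I[1,3], I[2,3], I[3,3]^2.
μ_θ-semistable layers: μ^(1)=11; μ^(2)=2; μ^(3)=-25

((0, 2, 2); (3, 0, 0); (0, 0, 2))


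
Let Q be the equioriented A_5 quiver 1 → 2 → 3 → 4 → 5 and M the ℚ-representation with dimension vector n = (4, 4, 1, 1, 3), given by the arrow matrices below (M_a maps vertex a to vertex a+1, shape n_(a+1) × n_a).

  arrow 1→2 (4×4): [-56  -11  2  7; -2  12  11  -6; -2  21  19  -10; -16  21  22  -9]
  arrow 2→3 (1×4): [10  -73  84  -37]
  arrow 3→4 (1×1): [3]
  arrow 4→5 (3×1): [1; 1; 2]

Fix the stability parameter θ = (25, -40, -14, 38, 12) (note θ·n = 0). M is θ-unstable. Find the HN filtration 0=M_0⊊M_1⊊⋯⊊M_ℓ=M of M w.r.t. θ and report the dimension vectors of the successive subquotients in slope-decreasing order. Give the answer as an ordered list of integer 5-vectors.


Via rank(M_{q-1}∘⋯∘M_p): M ≅ I[1,1], I[1,2]^2, I[1,5], I[2,2], I[5,5]^2.
μ_θ-semistable layers: μ^(1)=25; μ^(2)=12; μ^(3)=-15/2; μ^(4)=-29/3; μ^(5)=-40

((1, 0, 0, 1, 1); (0, 0, 0, 0, 2); (2, 2, 0, 0, 0); (1, 1, 1, 0, 0); (0, 1, 0, 0, 0))


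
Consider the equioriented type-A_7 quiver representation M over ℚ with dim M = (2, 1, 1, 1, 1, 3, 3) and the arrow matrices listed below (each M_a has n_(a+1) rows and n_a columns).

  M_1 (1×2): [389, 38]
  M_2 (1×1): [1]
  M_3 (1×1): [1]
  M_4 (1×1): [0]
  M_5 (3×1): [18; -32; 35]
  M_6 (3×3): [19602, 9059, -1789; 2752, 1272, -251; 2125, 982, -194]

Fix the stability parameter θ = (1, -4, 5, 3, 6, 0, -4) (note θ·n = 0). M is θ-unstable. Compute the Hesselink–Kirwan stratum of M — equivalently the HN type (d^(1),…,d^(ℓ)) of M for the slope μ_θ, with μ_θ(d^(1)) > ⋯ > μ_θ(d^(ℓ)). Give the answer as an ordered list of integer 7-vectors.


Interval decomposition of M: I[1,1], I[1,4], I[5,7], I[6,7]^2.
HN type (ℓ=5): μ^(1)=4; μ^(2)=1; μ^(3)=2/3; μ^(4)=-3/2; μ^(5)=-2

((0, 0, 1, 1, 0, 0, 0); (1, 0, 0, 0, 0, 0, 0); (0, 0, 0, 0, 1, 1, 1); (1, 1, 0, 0, 0, 0, 0); (0, 0, 0, 0, 0, 2, 2))


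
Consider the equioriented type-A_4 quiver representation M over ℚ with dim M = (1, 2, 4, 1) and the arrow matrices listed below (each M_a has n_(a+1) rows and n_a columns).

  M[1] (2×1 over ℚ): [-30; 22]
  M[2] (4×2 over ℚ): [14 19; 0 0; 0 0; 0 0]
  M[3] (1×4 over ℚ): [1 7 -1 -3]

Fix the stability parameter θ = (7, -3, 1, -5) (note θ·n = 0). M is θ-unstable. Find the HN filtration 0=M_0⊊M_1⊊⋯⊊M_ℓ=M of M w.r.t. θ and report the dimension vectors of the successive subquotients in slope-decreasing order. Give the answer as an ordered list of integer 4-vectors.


Via rank(M_{q-1}∘⋯∘M_p): M ≅ I[1,4], I[2,2], I[3,3]^3.
μ_θ-semistable layers: μ^(1)=1; μ^(2)=0; μ^(3)=-3

((0, 0, 3, 0); (1, 1, 1, 1); (0, 1, 0, 0))


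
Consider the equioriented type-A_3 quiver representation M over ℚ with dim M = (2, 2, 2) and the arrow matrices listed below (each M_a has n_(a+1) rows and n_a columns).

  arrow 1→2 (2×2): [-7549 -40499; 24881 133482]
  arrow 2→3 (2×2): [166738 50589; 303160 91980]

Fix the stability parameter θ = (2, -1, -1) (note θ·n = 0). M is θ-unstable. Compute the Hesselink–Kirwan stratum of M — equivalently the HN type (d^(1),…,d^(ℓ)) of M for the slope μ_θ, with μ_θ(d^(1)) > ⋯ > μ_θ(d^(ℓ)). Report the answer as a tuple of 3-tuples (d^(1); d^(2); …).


Barcode: M ≅ I[1,2], I[1,3], I[3,3]. HN layers by μ_θ (3 steps, strictly decreasing):
  μ^(1)=1/2; μ^(2)=0; μ^(3)=-1

((1, 1, 0); (1, 1, 1); (0, 0, 1))


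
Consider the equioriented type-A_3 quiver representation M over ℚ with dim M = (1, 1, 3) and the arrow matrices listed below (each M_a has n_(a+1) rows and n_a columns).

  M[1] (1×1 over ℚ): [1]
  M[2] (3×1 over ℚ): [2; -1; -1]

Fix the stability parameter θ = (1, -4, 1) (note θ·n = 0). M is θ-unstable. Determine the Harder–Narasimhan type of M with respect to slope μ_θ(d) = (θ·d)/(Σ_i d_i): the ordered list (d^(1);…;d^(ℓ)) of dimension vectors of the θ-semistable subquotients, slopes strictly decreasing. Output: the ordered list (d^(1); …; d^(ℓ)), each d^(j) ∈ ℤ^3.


Interval decomposition of M: I[1,3], I[3,3]^2.
HN type (ℓ=2): μ^(1)=1; μ^(2)=-3/2

((0, 0, 3); (1, 1, 0))


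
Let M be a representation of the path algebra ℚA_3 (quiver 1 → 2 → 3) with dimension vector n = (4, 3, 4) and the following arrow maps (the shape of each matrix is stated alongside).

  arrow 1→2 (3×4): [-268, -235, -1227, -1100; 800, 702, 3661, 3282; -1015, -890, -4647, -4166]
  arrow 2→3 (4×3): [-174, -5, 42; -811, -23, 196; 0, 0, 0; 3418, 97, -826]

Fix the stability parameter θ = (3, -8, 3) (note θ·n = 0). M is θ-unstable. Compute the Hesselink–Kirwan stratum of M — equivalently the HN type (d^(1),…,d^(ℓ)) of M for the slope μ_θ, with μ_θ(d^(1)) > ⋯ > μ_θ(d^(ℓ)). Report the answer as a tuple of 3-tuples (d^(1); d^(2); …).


Interval decomposition of M: I[1,1], I[1,2], I[1,3]^2, I[3,3]^2.
HN type (ℓ=2): μ^(1)=3; μ^(2)=-5/2

((1, 0, 4); (3, 3, 0))


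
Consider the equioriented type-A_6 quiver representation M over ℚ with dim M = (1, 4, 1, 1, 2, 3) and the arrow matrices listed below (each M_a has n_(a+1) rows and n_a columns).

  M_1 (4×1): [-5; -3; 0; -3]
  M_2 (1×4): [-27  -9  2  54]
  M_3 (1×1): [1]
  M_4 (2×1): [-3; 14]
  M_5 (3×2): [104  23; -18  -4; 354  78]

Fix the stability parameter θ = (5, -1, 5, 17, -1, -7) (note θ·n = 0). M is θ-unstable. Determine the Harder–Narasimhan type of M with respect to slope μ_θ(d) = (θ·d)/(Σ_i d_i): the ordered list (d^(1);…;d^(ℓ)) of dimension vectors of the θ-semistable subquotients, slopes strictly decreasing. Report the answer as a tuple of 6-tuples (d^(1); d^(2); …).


Barcode: M ≅ I[1,2], I[2,2]^2, I[2,6], I[5,6], I[6,6]. HN layers by μ_θ (5 steps, strictly decreasing):
  μ^(1)=7/2; μ^(2)=2; μ^(3)=-1; μ^(4)=-4; μ^(5)=-7

((0, 0, 1, 1, 1, 1); (1, 1, 0, 0, 0, 0); (0, 3, 0, 0, 0, 0); (0, 0, 0, 0, 1, 1); (0, 0, 0, 0, 0, 1))


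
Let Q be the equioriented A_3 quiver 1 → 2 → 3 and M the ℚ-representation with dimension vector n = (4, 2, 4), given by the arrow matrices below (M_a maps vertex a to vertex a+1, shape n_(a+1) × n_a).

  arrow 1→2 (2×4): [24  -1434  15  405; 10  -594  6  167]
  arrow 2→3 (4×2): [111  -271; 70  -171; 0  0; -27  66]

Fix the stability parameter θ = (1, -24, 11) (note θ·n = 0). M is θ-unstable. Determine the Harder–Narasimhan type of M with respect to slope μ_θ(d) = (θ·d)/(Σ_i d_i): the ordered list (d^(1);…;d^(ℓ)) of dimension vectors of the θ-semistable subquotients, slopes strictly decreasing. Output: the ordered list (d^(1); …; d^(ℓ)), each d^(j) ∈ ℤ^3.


Barcode: M ≅ I[1,1]^2, I[1,3]^2, I[3,3]^2. HN layers by μ_θ (3 steps, strictly decreasing):
  μ^(1)=11; μ^(2)=1; μ^(3)=-23/2

((0, 0, 4); (2, 0, 0); (2, 2, 0))


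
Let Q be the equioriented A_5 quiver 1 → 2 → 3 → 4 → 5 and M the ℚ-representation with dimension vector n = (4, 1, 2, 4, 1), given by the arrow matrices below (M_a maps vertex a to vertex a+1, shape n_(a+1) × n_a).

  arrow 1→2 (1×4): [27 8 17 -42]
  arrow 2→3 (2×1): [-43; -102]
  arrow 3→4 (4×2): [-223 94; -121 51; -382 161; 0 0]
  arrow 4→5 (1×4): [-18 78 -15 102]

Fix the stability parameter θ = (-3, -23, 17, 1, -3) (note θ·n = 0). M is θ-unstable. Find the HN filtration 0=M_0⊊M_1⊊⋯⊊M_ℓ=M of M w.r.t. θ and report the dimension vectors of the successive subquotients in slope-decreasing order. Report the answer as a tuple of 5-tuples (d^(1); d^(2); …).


Barcode: M ≅ I[1,1]^3, I[1,4], I[3,5], I[4,4]^2. HN layers by μ_θ (5 steps, strictly decreasing):
  μ^(1)=9; μ^(2)=5; μ^(3)=1; μ^(4)=-3; μ^(5)=-13

((0, 0, 1, 1, 0); (0, 0, 1, 1, 1); (0, 0, 0, 2, 0); (3, 0, 0, 0, 0); (1, 1, 0, 0, 0))


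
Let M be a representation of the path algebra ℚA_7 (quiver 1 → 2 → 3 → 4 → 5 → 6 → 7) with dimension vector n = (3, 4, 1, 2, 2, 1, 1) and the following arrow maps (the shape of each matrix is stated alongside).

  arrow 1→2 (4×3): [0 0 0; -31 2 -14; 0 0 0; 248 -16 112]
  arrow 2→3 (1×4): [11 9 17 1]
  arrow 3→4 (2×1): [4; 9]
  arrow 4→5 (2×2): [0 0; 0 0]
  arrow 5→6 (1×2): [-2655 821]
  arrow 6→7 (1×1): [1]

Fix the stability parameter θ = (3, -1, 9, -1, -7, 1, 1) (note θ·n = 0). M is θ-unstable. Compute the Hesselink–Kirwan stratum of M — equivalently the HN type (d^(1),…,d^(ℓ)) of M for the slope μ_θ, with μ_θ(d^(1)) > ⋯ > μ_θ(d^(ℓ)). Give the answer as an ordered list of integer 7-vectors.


Via rank(M_{q-1}∘⋯∘M_p): M ≅ I[1,1]^2, I[1,4], I[2,2]^3, I[4,4], I[5,5], I[5,7].
μ_θ-semistable layers: μ^(1)=4; μ^(2)=3; μ^(3)=1; μ^(4)=-1; μ^(5)=-7

((0, 0, 1, 1, 0, 0, 0); (2, 0, 0, 0, 0, 0, 0); (1, 1, 0, 0, 0, 1, 1); (0, 3, 0, 1, 0, 0, 0); (0, 0, 0, 0, 2, 0, 0))


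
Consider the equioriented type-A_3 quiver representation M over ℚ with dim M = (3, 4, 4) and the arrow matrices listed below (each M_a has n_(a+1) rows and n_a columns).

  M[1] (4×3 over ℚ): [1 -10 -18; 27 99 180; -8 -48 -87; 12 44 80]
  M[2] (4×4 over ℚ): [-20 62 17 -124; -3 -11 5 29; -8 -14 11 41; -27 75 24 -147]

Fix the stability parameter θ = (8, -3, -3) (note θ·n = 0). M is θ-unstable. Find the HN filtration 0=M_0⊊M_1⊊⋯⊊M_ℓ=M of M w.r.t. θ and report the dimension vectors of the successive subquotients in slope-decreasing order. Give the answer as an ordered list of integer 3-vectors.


Barcode: M ≅ I[1,2], I[1,3]^2, I[2,3], I[3,3]. HN layers by μ_θ (3 steps, strictly decreasing):
  μ^(1)=5/2; μ^(2)=2/3; μ^(3)=-3

((1, 1, 0); (2, 2, 2); (0, 1, 2))


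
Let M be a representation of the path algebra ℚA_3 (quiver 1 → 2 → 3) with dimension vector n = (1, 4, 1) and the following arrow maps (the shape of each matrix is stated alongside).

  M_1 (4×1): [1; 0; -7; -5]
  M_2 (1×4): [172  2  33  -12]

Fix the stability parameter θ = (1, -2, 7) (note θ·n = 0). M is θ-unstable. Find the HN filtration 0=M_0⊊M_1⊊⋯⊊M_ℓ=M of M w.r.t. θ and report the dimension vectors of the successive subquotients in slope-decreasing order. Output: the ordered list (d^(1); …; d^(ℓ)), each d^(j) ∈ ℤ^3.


Barcode: M ≅ I[1,3], I[2,2]^3. HN layers by μ_θ (3 steps, strictly decreasing):
  μ^(1)=7; μ^(2)=-1/2; μ^(3)=-2

((0, 0, 1); (1, 1, 0); (0, 3, 0))


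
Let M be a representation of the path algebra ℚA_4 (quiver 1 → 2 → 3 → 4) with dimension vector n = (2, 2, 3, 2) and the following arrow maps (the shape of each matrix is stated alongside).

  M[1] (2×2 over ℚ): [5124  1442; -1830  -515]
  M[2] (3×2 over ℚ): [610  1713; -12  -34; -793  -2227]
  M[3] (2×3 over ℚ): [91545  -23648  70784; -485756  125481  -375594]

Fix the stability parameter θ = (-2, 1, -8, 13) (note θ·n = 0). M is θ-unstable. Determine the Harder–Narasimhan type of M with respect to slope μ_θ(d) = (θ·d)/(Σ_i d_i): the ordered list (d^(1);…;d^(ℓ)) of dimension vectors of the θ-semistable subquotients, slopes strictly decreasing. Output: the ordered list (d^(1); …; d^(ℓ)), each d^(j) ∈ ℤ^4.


Interval decomposition of M: I[1,1], I[1,4], I[2,4], I[3,3].
HN type (ℓ=5): μ^(1)=13; μ^(2)=-2; μ^(3)=-3; μ^(4)=-7/2; μ^(5)=-8

((0, 0, 0, 2); (1, 0, 0, 0); (1, 1, 1, 0); (0, 1, 1, 0); (0, 0, 1, 0))


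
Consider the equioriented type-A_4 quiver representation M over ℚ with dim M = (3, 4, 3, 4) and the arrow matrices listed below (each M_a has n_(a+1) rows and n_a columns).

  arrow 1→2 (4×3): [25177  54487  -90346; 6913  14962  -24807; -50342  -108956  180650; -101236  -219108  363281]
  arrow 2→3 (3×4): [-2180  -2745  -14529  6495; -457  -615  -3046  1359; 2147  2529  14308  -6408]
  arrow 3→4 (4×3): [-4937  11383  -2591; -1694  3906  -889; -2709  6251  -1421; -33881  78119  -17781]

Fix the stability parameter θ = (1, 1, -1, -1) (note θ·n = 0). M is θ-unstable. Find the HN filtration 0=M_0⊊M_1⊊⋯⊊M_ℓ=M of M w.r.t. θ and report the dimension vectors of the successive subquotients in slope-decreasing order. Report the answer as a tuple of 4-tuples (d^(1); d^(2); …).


Via rank(M_{q-1}∘⋯∘M_p): M ≅ I[1,3], I[1,4]^2, I[2,2], I[4,4]^2.
μ_θ-semistable layers: μ^(1)=1; μ^(2)=1/3; μ^(3)=0; μ^(4)=-1

((0, 1, 0, 0); (1, 1, 1, 0); (2, 2, 2, 2); (0, 0, 0, 2))
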